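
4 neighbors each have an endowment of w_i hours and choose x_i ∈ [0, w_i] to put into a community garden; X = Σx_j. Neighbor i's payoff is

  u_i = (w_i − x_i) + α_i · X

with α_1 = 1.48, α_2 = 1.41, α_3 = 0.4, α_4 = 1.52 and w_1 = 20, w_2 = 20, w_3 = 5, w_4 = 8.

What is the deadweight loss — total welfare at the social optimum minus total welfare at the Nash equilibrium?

∂u_i/∂x_i = α_i − 1, so neighbor i contributes w_i if α_i > 1, else 0.
α_i > 1 for i ∈ {1, 2, 4}; NE contributions (20, 20, 0, 8), X = 48.
W^NE = Σw_i − X^NE + (Σα_i)·X^NE = 53 + 3.81·48 = 235.88.
Planner: ∂(Σu_j)/∂x_i = Σα_j − 1 = 3.81 > 0, so everyone contributes w_i; X^SO = 53, W^SO = 53 + 3.81·53 = 254.93.
Deadweight loss = 19.05.

19.05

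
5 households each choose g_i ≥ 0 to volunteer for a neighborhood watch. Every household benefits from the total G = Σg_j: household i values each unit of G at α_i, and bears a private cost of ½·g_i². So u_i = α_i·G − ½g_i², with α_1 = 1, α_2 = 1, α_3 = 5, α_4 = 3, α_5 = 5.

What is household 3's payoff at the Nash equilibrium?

62.5

Household i's FOC: ∂u_i/∂g_i = α_i − g_i = 0, so g_i* = α_i.
NE contributions = (1, 1, 5, 3, 5); G = 15.
u_3 = α_3·G − ½·(g_3)² = 5·15 − ½·5² = 62.5.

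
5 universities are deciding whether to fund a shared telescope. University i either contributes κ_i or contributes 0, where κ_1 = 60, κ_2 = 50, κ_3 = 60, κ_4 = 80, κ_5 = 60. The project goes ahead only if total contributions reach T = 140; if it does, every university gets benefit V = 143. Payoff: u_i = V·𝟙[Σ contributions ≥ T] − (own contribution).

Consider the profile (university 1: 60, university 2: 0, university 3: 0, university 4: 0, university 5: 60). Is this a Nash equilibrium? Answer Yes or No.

No

Total = 120 < 140: not provided.
University 1 (pledges 60, payoff -60): dropping to 0 → total 60, payoff 0. Profitable deviation.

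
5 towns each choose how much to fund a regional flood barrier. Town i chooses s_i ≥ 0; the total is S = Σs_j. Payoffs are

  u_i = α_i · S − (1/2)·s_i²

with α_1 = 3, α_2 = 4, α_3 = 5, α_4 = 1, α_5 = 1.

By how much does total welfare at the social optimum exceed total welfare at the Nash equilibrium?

Town i's FOC: ∂u_i/∂s_i = α_i − s_i = 0, so s_i* = α_i.
NE contributions = (3, 4, 5, 1, 1); S = 14.
W^NE = (Σα)·S − ½Σα_i² = 14² − ½·52 = 170.
Planner sets s_i = Σα_j = 14 for every i, so S^SO = 5·14 = 70.
W^SO = (Σα)·S^SO − ½·5·(Σα)² = (5/2)·14² = 490.
Deadweight loss = W^SO − W^NE = 320.

320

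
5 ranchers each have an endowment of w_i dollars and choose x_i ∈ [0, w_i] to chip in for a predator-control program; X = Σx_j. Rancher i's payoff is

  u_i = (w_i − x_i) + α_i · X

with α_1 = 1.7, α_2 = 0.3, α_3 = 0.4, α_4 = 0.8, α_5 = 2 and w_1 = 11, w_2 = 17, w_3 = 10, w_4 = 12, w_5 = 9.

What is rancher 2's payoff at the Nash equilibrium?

23

∂u_i/∂x_i = α_i − 1, so rancher i contributes w_i if α_i > 1, else 0.
α_i > 1 for i ∈ {1, 5}; NE contributions (11, 0, 0, 0, 9), X = 20.
u_2 = (17 − 0) + 0.3·20 = 23.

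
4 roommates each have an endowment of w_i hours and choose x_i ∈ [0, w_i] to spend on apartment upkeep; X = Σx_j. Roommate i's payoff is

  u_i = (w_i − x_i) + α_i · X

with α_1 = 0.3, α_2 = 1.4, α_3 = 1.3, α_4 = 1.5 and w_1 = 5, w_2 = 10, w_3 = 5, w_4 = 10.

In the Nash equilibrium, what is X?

25

∂u_i/∂x_i = α_i − 1, so roommate i contributes w_i if α_i > 1, else 0.
α_i > 1 for i ∈ {2, 3, 4}; NE contributions (0, 10, 5, 10), X = 25.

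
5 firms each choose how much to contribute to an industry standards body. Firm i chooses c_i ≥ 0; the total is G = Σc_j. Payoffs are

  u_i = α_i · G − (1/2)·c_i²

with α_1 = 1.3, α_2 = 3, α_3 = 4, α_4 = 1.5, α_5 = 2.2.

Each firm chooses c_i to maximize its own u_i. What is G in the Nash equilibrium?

Firm i's FOC: ∂u_i/∂c_i = α_i − c_i = 0, so c_i* = α_i.
NE contributions = (1.3, 3, 4, 1.5, 2.2); G = 12.

12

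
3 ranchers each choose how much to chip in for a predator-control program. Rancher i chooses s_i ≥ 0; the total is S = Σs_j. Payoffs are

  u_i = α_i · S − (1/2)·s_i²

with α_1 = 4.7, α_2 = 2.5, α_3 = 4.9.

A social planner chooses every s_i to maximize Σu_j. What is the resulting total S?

Planner FOC: ∂(Σu_j)/∂s_i = (Σα_j) − s_i = 0, so s_i^SO = Σα_j = 12.1 for every i; S^SO = 36.3.

36.3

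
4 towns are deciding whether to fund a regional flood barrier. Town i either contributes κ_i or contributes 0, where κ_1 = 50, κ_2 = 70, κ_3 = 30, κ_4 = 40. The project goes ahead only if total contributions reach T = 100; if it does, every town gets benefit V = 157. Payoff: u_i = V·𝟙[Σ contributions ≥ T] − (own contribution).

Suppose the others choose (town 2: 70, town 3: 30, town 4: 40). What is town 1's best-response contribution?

Others' total = 140 ≥ 100; contributing adds cost 50 for no extra benefit.
Best response: 0.

0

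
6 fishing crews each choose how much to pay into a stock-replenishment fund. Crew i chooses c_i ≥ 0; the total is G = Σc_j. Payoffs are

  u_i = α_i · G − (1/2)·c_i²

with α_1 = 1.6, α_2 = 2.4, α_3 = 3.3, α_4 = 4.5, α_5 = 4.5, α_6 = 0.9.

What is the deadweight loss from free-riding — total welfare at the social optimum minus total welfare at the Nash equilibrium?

621.94

Crew i's FOC: ∂u_i/∂c_i = α_i − c_i = 0, so c_i* = α_i.
NE contributions = (1.6, 2.4, 3.3, 4.5, 4.5, 0.9); G = 17.2.
W^NE = (Σα)·G − ½Σα_i² = 17.2² − ½·60.52 = 265.58.
Planner sets c_i = Σα_j = 17.2 for every i, so G^SO = 6·17.2 = 103.2.
W^SO = (Σα)·G^SO − ½·6·(Σα)² = (6/2)·17.2² = 887.52.
Deadweight loss = W^SO − W^NE = 621.94.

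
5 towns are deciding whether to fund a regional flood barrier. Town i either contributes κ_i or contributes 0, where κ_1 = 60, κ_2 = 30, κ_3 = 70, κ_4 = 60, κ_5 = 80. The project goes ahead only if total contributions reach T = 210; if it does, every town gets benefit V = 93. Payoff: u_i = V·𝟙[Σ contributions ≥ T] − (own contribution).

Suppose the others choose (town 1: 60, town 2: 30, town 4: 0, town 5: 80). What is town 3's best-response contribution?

70

Others' total = 170. Contributing 70 brings total to 240 ≥ 210: gain V − κ_3 = 23.
Best response: 70.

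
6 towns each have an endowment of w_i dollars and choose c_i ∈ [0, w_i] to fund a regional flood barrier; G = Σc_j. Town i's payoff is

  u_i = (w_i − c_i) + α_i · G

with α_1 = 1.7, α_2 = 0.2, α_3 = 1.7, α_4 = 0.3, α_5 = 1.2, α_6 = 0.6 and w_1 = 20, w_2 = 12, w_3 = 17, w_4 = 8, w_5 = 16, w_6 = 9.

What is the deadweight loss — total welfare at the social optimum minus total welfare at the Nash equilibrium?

136.3

∂u_i/∂c_i = α_i − 1, so town i contributes w_i if α_i > 1, else 0.
α_i > 1 for i ∈ {1, 3, 5}; NE contributions (20, 0, 17, 0, 16, 0), G = 53.
W^NE = Σw_i − G^NE + (Σα_i)·G^NE = 82 + 4.7·53 = 331.1.
Planner: ∂(Σu_j)/∂c_i = Σα_j − 1 = 4.7 > 0, so everyone contributes w_i; G^SO = 82, W^SO = 82 + 4.7·82 = 467.4.
Deadweight loss = 136.3.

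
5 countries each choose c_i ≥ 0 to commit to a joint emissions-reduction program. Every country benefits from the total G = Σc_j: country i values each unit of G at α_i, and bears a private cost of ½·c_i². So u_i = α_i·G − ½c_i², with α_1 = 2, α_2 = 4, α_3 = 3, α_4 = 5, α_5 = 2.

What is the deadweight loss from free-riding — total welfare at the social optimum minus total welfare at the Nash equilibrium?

413

Country i's FOC: ∂u_i/∂c_i = α_i − c_i = 0, so c_i* = α_i.
NE contributions = (2, 4, 3, 5, 2); G = 16.
W^NE = (Σα)·G − ½Σα_i² = 16² − ½·58 = 227.
Planner sets c_i = Σα_j = 16 for every i, so G^SO = 5·16 = 80.
W^SO = (Σα)·G^SO − ½·5·(Σα)² = (5/2)·16² = 640.
Deadweight loss = W^SO − W^NE = 413.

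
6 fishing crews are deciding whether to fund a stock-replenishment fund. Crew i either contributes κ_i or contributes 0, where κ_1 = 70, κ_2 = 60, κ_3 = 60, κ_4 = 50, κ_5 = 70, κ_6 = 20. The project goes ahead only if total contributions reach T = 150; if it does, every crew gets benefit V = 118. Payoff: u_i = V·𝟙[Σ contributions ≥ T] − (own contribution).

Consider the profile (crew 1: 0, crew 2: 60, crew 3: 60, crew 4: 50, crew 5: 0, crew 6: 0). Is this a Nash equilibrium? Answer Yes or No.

Total = 170 ≥ 150: provided.
Crew 1 (pledges 0, payoff 118): pledging 70 → total 240, payoff 48. No gain.
Crew 2 (pledges 60, payoff 58): dropping to 0 → total 110, payoff 0. No gain.
Crew 3 (pledges 60, payoff 58): dropping to 0 → total 110, payoff 0. No gain.
Crew 4 (pledges 50, payoff 68): dropping to 0 → total 120, payoff 0. No gain.
Crew 5 (pledges 0, payoff 118): pledging 70 → total 240, payoff 48. No gain.
Crew 6 (pledges 0, payoff 118): pledging 20 → total 190, payoff 98. No gain.

Yes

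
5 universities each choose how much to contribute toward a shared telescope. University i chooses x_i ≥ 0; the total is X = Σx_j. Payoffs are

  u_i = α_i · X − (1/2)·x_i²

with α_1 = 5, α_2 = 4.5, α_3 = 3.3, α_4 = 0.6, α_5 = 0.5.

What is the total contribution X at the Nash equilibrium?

13.9

University i's FOC: ∂u_i/∂x_i = α_i − x_i = 0, so x_i* = α_i.
NE contributions = (5, 4.5, 3.3, 0.6, 0.5); X = 13.9.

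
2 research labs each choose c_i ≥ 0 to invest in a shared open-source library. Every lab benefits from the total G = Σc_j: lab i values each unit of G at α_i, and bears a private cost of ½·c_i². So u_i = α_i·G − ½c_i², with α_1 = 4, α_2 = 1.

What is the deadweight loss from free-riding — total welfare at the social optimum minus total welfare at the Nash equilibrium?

Lab i's FOC: ∂u_i/∂c_i = α_i − c_i = 0, so c_i* = α_i.
NE contributions = (4, 1); G = 5.
W^NE = (Σα)·G − ½Σα_i² = 5² − ½·17 = 16.5.
Planner sets c_i = Σα_j = 5 for every i, so G^SO = 2·5 = 10.
W^SO = (Σα)·G^SO − ½·2·(Σα)² = (2/2)·5² = 25.
Deadweight loss = W^SO − W^NE = 8.5.

8.5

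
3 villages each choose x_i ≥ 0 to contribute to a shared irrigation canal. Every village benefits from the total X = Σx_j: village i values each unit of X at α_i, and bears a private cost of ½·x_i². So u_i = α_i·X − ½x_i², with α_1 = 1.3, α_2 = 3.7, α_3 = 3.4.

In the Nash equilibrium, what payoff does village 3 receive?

Village i's FOC: ∂u_i/∂x_i = α_i − x_i = 0, so x_i* = α_i.
NE contributions = (1.3, 3.7, 3.4); X = 8.4.
u_3 = α_3·X − ½·(x_3)² = 3.4·8.4 − ½·3.4² = 22.78.

22.78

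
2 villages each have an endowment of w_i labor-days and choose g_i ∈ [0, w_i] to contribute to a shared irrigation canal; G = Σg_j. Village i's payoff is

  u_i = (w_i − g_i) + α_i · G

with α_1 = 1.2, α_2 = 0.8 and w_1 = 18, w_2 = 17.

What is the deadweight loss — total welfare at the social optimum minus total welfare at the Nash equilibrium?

∂u_i/∂g_i = α_i − 1, so village i contributes w_i if α_i > 1, else 0.
α_i > 1 for i ∈ {1}; NE contributions (18, 0), G = 18.
W^NE = Σw_i − G^NE + (Σα_i)·G^NE = 35 + 1·18 = 53.
Planner: ∂(Σu_j)/∂g_i = Σα_j − 1 = 1 > 0, so everyone contributes w_i; G^SO = 35, W^SO = 35 + 1·35 = 70.
Deadweight loss = 17.

17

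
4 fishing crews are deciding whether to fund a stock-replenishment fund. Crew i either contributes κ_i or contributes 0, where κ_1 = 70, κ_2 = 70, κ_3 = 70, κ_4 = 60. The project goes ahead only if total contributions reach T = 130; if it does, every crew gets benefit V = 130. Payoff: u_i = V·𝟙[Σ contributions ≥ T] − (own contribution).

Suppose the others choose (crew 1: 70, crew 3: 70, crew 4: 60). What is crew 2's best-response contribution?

0

Others' total = 200 ≥ 130; contributing adds cost 70 for no extra benefit.
Best response: 0.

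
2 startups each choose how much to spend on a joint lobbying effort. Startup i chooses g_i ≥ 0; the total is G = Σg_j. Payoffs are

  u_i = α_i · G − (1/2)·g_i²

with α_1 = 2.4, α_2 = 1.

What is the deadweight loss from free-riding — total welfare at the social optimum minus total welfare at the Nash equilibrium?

Startup i's FOC: ∂u_i/∂g_i = α_i − g_i = 0, so g_i* = α_i.
NE contributions = (2.4, 1); G = 3.4.
W^NE = (Σα)·G − ½Σα_i² = 3.4² − ½·6.76 = 8.18.
Planner sets g_i = Σα_j = 3.4 for every i, so G^SO = 2·3.4 = 6.8.
W^SO = (Σα)·G^SO − ½·2·(Σα)² = (2/2)·3.4² = 11.56.
Deadweight loss = W^SO − W^NE = 3.38.

3.38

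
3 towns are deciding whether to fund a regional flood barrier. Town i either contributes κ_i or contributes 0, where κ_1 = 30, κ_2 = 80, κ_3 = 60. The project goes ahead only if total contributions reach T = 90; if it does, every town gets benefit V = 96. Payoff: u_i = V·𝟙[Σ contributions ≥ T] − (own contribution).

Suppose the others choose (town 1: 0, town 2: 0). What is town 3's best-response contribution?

Others' total = 0. Even contributing 60 gives 60 < 90: no benefit either way.
Best response: 0.

0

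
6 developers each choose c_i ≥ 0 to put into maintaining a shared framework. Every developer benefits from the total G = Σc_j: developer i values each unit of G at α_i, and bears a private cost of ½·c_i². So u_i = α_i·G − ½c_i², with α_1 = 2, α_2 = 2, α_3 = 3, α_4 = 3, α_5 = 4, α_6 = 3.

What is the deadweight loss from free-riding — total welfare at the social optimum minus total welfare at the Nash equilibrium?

603.5

Developer i's FOC: ∂u_i/∂c_i = α_i − c_i = 0, so c_i* = α_i.
NE contributions = (2, 2, 3, 3, 4, 3); G = 17.
W^NE = (Σα)·G − ½Σα_i² = 17² − ½·51 = 263.5.
Planner sets c_i = Σα_j = 17 for every i, so G^SO = 6·17 = 102.
W^SO = (Σα)·G^SO − ½·6·(Σα)² = (6/2)·17² = 867.
Deadweight loss = W^SO − W^NE = 603.5.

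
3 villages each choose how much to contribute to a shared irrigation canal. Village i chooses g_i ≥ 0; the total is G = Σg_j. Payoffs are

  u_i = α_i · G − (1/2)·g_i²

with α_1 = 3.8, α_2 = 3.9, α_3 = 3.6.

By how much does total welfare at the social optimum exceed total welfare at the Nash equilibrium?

Village i's FOC: ∂u_i/∂g_i = α_i − g_i = 0, so g_i* = α_i.
NE contributions = (3.8, 3.9, 3.6); G = 11.3.
W^NE = (Σα)·G − ½Σα_i² = 11.3² − ½·42.61 = 106.385.
Planner sets g_i = Σα_j = 11.3 for every i, so G^SO = 3·11.3 = 33.9.
W^SO = (Σα)·G^SO − ½·3·(Σα)² = (3/2)·11.3² = 191.535.
Deadweight loss = W^SO − W^NE = 85.15.

85.15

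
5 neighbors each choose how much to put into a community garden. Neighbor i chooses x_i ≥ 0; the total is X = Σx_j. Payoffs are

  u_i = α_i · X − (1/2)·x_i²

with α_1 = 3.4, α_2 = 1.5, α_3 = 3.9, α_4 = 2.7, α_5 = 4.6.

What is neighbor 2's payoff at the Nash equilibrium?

Neighbor i's FOC: ∂u_i/∂x_i = α_i − x_i = 0, so x_i* = α_i.
NE contributions = (3.4, 1.5, 3.9, 2.7, 4.6); X = 16.1.
u_2 = α_2·X − ½·(x_2)² = 1.5·16.1 − ½·1.5² = 23.025.

23.025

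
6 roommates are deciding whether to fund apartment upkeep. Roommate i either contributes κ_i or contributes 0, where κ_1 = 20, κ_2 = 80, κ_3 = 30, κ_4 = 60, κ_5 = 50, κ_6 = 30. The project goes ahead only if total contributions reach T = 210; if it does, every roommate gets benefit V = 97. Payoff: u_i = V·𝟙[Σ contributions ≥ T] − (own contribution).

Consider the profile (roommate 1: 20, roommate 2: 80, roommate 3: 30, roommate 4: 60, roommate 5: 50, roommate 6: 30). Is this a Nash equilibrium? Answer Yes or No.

No

Total = 270 ≥ 210: provided.
Roommate 1 (pledges 20, payoff 77): dropping to 0 → total 250, payoff 97. Profitable deviation.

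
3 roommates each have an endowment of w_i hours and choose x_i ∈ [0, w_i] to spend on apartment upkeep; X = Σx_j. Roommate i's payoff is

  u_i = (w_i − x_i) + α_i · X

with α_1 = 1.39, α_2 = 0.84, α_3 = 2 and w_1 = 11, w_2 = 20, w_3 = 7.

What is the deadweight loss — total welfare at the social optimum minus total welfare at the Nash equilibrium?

64.6

∂u_i/∂x_i = α_i − 1, so roommate i contributes w_i if α_i > 1, else 0.
α_i > 1 for i ∈ {1, 3}; NE contributions (11, 0, 7), X = 18.
W^NE = Σw_i − X^NE + (Σα_i)·X^NE = 38 + 3.23·18 = 96.14.
Planner: ∂(Σu_j)/∂x_i = Σα_j − 1 = 3.23 > 0, so everyone contributes w_i; X^SO = 38, W^SO = 38 + 3.23·38 = 160.74.
Deadweight loss = 64.6.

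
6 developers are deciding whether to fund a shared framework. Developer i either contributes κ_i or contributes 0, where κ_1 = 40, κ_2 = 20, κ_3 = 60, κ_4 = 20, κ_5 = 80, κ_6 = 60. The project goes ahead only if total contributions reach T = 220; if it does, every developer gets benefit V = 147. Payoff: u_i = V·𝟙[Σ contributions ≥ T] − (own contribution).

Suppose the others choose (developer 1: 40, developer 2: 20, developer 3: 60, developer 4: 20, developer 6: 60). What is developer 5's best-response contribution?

80

Others' total = 200. Contributing 80 brings total to 280 ≥ 220: gain V − κ_5 = 67.
Best response: 80.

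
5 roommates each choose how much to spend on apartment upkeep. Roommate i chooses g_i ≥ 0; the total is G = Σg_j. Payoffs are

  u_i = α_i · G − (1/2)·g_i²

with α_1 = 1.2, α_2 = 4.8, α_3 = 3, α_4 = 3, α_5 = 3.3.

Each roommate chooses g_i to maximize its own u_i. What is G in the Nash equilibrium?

Roommate i's FOC: ∂u_i/∂g_i = α_i − g_i = 0, so g_i* = α_i.
NE contributions = (1.2, 4.8, 3, 3, 3.3); G = 15.3.

15.3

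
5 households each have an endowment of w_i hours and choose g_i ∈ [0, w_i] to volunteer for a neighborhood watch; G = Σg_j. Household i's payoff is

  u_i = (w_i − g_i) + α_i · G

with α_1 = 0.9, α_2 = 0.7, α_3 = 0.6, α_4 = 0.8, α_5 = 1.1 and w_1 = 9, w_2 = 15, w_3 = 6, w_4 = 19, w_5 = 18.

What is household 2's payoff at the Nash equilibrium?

27.6

∂u_i/∂g_i = α_i − 1, so household i contributes w_i if α_i > 1, else 0.
α_i > 1 for i ∈ {5}; NE contributions (0, 0, 0, 0, 18), G = 18.
u_2 = (15 − 0) + 0.7·18 = 27.6.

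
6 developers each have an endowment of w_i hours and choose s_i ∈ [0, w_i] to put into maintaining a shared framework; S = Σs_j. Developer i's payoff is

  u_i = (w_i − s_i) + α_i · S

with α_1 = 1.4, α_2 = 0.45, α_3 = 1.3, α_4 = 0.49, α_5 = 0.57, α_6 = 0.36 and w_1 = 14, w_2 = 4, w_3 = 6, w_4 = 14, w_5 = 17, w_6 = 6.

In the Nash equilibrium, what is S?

20

∂u_i/∂s_i = α_i − 1, so developer i contributes w_i if α_i > 1, else 0.
α_i > 1 for i ∈ {1, 3}; NE contributions (14, 0, 6, 0, 0, 0), S = 20.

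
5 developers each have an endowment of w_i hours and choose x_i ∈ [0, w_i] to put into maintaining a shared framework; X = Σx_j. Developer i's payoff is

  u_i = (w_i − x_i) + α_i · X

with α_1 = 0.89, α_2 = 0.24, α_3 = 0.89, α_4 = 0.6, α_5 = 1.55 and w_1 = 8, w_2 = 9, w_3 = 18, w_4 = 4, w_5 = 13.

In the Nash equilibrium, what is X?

13

∂u_i/∂x_i = α_i − 1, so developer i contributes w_i if α_i > 1, else 0.
α_i > 1 for i ∈ {5}; NE contributions (0, 0, 0, 0, 13), X = 13.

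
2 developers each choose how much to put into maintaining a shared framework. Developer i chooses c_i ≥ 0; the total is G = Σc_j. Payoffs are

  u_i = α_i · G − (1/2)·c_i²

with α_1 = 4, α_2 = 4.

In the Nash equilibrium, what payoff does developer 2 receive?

Developer i's FOC: ∂u_i/∂c_i = α_i − c_i = 0, so c_i* = α_i.
NE contributions = (4, 4); G = 8.
u_2 = α_2·G − ½·(c_2)² = 4·8 − ½·4² = 24.

24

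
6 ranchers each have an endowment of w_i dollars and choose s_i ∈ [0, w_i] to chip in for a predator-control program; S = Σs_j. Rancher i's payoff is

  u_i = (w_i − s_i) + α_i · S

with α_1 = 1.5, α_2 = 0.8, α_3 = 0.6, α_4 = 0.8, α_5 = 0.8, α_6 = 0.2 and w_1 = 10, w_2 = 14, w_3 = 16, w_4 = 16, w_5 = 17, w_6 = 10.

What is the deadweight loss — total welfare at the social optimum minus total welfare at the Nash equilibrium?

270.1

∂u_i/∂s_i = α_i − 1, so rancher i contributes w_i if α_i > 1, else 0.
α_i > 1 for i ∈ {1}; NE contributions (10, 0, 0, 0, 0, 0), S = 10.
W^NE = Σw_i − S^NE + (Σα_i)·S^NE = 83 + 3.7·10 = 120.
Planner: ∂(Σu_j)/∂s_i = Σα_j − 1 = 3.7 > 0, so everyone contributes w_i; S^SO = 83, W^SO = 83 + 3.7·83 = 390.1.
Deadweight loss = 270.1.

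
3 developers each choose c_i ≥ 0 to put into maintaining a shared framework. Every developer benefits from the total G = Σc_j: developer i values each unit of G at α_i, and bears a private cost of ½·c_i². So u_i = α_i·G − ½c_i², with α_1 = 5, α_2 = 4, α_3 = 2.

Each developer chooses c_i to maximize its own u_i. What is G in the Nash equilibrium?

Developer i's FOC: ∂u_i/∂c_i = α_i − c_i = 0, so c_i* = α_i.
NE contributions = (5, 4, 2); G = 11.

11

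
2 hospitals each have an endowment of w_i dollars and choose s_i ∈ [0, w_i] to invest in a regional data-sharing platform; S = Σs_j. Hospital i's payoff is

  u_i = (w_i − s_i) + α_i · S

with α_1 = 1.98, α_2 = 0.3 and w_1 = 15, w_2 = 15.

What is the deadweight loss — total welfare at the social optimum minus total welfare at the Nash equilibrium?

∂u_i/∂s_i = α_i − 1, so hospital i contributes w_i if α_i > 1, else 0.
α_i > 1 for i ∈ {1}; NE contributions (15, 0), S = 15.
W^NE = Σw_i − S^NE + (Σα_i)·S^NE = 30 + 1.28·15 = 49.2.
Planner: ∂(Σu_j)/∂s_i = Σα_j − 1 = 1.28 > 0, so everyone contributes w_i; S^SO = 30, W^SO = 30 + 1.28·30 = 68.4.
Deadweight loss = 19.2.

19.2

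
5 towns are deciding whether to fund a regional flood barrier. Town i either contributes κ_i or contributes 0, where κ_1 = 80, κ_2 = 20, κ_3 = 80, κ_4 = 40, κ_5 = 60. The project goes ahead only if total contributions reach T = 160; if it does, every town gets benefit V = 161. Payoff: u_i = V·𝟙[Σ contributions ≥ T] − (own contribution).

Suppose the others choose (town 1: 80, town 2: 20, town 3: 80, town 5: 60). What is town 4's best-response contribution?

Others' total = 240 ≥ 160; contributing adds cost 40 for no extra benefit.
Best response: 0.

0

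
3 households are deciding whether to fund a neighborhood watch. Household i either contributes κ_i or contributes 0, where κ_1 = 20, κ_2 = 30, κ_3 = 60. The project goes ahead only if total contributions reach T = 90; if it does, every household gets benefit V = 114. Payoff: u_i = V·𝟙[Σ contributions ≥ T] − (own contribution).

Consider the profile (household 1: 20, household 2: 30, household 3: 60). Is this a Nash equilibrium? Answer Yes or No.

No

Total = 110 ≥ 90: provided.
Household 1 (pledges 20, payoff 94): dropping to 0 → total 90, payoff 114. Profitable deviation.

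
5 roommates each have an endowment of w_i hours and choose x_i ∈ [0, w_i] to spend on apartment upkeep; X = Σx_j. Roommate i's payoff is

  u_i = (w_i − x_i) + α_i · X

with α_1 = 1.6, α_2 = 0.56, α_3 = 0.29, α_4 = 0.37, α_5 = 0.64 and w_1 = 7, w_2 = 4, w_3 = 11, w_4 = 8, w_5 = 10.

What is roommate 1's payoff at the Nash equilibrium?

11.2

∂u_i/∂x_i = α_i − 1, so roommate i contributes w_i if α_i > 1, else 0.
α_i > 1 for i ∈ {1}; NE contributions (7, 0, 0, 0, 0), X = 7.
u_1 = (7 − 7) + 1.6·7 = 11.2.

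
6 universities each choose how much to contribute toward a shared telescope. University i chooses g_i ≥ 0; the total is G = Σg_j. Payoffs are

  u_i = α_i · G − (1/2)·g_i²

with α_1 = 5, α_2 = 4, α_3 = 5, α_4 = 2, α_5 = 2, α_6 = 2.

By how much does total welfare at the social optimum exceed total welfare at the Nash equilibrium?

University i's FOC: ∂u_i/∂g_i = α_i − g_i = 0, so g_i* = α_i.
NE contributions = (5, 4, 5, 2, 2, 2); G = 20.
W^NE = (Σα)·G − ½Σα_i² = 20² − ½·78 = 361.
Planner sets g_i = Σα_j = 20 for every i, so G^SO = 6·20 = 120.
W^SO = (Σα)·G^SO − ½·6·(Σα)² = (6/2)·20² = 1200.
Deadweight loss = W^SO − W^NE = 839.

839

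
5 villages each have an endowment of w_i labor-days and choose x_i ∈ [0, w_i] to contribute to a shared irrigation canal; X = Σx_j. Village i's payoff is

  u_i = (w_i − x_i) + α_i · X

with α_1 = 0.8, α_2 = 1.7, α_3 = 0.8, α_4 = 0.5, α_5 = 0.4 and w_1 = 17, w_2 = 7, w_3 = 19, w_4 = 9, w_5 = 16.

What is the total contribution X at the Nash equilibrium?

∂u_i/∂x_i = α_i − 1, so village i contributes w_i if α_i > 1, else 0.
α_i > 1 for i ∈ {2}; NE contributions (0, 7, 0, 0, 0), X = 7.

7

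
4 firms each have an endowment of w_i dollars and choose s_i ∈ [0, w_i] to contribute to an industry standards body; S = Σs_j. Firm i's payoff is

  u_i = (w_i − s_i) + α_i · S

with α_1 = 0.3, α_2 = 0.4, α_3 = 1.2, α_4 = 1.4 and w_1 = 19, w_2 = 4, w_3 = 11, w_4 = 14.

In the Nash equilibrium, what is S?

25

∂u_i/∂s_i = α_i − 1, so firm i contributes w_i if α_i > 1, else 0.
α_i > 1 for i ∈ {3, 4}; NE contributions (0, 0, 11, 14), S = 25.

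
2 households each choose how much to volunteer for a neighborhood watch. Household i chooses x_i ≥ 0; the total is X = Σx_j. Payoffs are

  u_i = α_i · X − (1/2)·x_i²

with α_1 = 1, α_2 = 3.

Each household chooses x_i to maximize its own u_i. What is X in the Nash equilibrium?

Household i's FOC: ∂u_i/∂x_i = α_i − x_i = 0, so x_i* = α_i.
NE contributions = (1, 3); X = 4.

4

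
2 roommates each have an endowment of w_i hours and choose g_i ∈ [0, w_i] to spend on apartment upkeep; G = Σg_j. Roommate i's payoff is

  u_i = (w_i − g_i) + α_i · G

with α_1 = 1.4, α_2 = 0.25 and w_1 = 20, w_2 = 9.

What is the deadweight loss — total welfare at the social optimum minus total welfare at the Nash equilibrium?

5.85

∂u_i/∂g_i = α_i − 1, so roommate i contributes w_i if α_i > 1, else 0.
α_i > 1 for i ∈ {1}; NE contributions (20, 0), G = 20.
W^NE = Σw_i − G^NE + (Σα_i)·G^NE = 29 + 0.65·20 = 42.
Planner: ∂(Σu_j)/∂g_i = Σα_j − 1 = 0.65 > 0, so everyone contributes w_i; G^SO = 29, W^SO = 29 + 0.65·29 = 47.85.
Deadweight loss = 5.85.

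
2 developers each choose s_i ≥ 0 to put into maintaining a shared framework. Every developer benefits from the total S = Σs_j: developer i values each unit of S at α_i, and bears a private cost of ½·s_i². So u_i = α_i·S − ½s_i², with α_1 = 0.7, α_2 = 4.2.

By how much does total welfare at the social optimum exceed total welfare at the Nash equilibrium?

Developer i's FOC: ∂u_i/∂s_i = α_i − s_i = 0, so s_i* = α_i.
NE contributions = (0.7, 4.2); S = 4.9.
W^NE = (Σα)·S − ½Σα_i² = 4.9² − ½·18.13 = 14.945.
Planner sets s_i = Σα_j = 4.9 for every i, so S^SO = 2·4.9 = 9.8.
W^SO = (Σα)·S^SO − ½·2·(Σα)² = (2/2)·4.9² = 24.01.
Deadweight loss = W^SO − W^NE = 9.065.

9.065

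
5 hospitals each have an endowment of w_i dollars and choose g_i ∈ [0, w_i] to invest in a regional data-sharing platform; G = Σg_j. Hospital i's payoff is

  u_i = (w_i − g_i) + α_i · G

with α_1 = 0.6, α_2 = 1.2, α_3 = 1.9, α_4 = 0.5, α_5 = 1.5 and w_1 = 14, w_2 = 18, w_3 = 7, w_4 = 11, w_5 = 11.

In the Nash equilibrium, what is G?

∂u_i/∂g_i = α_i − 1, so hospital i contributes w_i if α_i > 1, else 0.
α_i > 1 for i ∈ {2, 3, 5}; NE contributions (0, 18, 7, 0, 11), G = 36.

36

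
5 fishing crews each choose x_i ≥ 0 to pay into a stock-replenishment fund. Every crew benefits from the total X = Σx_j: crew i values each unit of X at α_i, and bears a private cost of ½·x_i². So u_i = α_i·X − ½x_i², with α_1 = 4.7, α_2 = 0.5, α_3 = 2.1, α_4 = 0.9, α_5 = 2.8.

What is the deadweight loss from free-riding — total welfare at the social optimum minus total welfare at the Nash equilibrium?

199.2

Crew i's FOC: ∂u_i/∂x_i = α_i − x_i = 0, so x_i* = α_i.
NE contributions = (4.7, 0.5, 2.1, 0.9, 2.8); X = 11.
W^NE = (Σα)·X − ½Σα_i² = 11² − ½·35.4 = 103.3.
Planner sets x_i = Σα_j = 11 for every i, so X^SO = 5·11 = 55.
W^SO = (Σα)·X^SO − ½·5·(Σα)² = (5/2)·11² = 302.5.
Deadweight loss = W^SO − W^NE = 199.2.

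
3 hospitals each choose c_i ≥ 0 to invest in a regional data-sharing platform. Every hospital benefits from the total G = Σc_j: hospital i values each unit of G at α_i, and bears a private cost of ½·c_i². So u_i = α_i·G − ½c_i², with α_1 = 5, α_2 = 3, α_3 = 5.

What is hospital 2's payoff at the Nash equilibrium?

34.5

Hospital i's FOC: ∂u_i/∂c_i = α_i − c_i = 0, so c_i* = α_i.
NE contributions = (5, 3, 5); G = 13.
u_2 = α_2·G − ½·(c_2)² = 3·13 − ½·3² = 34.5.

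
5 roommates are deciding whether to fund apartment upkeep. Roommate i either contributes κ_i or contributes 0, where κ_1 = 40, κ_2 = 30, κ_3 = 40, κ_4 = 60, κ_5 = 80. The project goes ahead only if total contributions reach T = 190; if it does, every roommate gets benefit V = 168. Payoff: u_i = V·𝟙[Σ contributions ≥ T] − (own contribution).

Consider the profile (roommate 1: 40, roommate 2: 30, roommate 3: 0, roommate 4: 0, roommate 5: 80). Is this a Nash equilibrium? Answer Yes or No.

Total = 150 < 190: not provided.
Roommate 1 (pledges 40, payoff -40): dropping to 0 → total 110, payoff 0. Profitable deviation.

No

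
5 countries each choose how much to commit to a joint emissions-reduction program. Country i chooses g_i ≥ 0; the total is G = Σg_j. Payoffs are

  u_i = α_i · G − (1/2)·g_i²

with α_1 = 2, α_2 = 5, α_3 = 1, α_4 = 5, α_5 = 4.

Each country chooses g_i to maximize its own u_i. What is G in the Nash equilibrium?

17

Country i's FOC: ∂u_i/∂g_i = α_i − g_i = 0, so g_i* = α_i.
NE contributions = (2, 5, 1, 5, 4); G = 17.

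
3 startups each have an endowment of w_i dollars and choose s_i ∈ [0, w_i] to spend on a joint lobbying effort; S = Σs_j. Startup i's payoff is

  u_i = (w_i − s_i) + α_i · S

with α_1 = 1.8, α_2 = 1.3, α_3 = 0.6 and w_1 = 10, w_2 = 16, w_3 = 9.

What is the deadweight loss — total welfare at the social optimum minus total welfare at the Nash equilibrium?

∂u_i/∂s_i = α_i − 1, so startup i contributes w_i if α_i > 1, else 0.
α_i > 1 for i ∈ {1, 2}; NE contributions (10, 16, 0), S = 26.
W^NE = Σw_i − S^NE + (Σα_i)·S^NE = 35 + 2.7·26 = 105.2.
Planner: ∂(Σu_j)/∂s_i = Σα_j − 1 = 2.7 > 0, so everyone contributes w_i; S^SO = 35, W^SO = 35 + 2.7·35 = 129.5.
Deadweight loss = 24.3.

24.3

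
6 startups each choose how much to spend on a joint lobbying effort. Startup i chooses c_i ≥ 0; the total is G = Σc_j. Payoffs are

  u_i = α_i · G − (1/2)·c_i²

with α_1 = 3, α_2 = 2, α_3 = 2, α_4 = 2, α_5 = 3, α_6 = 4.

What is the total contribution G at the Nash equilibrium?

16

Startup i's FOC: ∂u_i/∂c_i = α_i − c_i = 0, so c_i* = α_i.
NE contributions = (3, 2, 2, 2, 3, 4); G = 16.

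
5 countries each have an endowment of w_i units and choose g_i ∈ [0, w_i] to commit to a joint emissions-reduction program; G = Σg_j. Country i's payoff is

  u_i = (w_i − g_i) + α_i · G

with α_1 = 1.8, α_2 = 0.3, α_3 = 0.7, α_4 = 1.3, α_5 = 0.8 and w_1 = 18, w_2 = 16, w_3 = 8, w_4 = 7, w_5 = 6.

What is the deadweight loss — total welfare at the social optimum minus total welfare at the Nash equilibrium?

∂u_i/∂g_i = α_i − 1, so country i contributes w_i if α_i > 1, else 0.
α_i > 1 for i ∈ {1, 4}; NE contributions (18, 0, 0, 7, 0), G = 25.
W^NE = Σw_i − G^NE + (Σα_i)·G^NE = 55 + 3.9·25 = 152.5.
Planner: ∂(Σu_j)/∂g_i = Σα_j − 1 = 3.9 > 0, so everyone contributes w_i; G^SO = 55, W^SO = 55 + 3.9·55 = 269.5.
Deadweight loss = 117.

117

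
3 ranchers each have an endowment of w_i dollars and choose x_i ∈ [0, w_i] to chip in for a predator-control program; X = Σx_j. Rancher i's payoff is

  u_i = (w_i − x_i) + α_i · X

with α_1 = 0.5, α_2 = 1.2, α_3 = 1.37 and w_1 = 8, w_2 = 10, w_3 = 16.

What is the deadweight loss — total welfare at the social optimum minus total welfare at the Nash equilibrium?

∂u_i/∂x_i = α_i − 1, so rancher i contributes w_i if α_i > 1, else 0.
α_i > 1 for i ∈ {2, 3}; NE contributions (0, 10, 16), X = 26.
W^NE = Σw_i − X^NE + (Σα_i)·X^NE = 34 + 2.07·26 = 87.82.
Planner: ∂(Σu_j)/∂x_i = Σα_j − 1 = 2.07 > 0, so everyone contributes w_i; X^SO = 34, W^SO = 34 + 2.07·34 = 104.38.
Deadweight loss = 16.56.

16.56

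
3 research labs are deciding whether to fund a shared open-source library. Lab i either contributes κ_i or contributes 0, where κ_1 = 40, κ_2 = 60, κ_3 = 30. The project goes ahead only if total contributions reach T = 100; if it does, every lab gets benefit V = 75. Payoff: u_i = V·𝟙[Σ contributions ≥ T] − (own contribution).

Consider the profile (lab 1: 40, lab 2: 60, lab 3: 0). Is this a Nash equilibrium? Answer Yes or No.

Total = 100 ≥ 100: provided.
Lab 1 (pledges 40, payoff 35): dropping to 0 → total 60, payoff 0. No gain.
Lab 2 (pledges 60, payoff 15): dropping to 0 → total 40, payoff 0. No gain.
Lab 3 (pledges 0, payoff 75): pledging 30 → total 130, payoff 45. No gain.

Yes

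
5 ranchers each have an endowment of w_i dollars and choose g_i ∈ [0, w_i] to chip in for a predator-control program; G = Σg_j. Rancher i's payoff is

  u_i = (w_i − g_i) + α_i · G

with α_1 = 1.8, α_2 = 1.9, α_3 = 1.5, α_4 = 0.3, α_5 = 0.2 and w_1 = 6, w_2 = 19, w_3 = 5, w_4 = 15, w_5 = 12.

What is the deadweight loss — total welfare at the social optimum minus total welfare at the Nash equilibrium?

126.9

∂u_i/∂g_i = α_i − 1, so rancher i contributes w_i if α_i > 1, else 0.
α_i > 1 for i ∈ {1, 2, 3}; NE contributions (6, 19, 5, 0, 0), G = 30.
W^NE = Σw_i − G^NE + (Σα_i)·G^NE = 57 + 4.7·30 = 198.
Planner: ∂(Σu_j)/∂g_i = Σα_j − 1 = 4.7 > 0, so everyone contributes w_i; G^SO = 57, W^SO = 57 + 4.7·57 = 324.9.
Deadweight loss = 126.9.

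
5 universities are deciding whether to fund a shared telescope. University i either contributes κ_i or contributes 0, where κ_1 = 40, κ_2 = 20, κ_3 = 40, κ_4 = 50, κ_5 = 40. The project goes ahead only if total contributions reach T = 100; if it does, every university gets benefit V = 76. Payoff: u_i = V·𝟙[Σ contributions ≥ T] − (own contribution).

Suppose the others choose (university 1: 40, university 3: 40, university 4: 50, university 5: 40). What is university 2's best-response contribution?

0

Others' total = 170 ≥ 100; contributing adds cost 20 for no extra benefit.
Best response: 0.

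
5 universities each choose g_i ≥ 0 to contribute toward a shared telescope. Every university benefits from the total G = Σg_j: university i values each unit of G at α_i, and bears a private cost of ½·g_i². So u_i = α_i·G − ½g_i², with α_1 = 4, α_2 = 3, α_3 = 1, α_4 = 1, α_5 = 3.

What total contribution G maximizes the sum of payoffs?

60

Planner FOC: ∂(Σu_j)/∂g_i = (Σα_j) − g_i = 0, so g_i^SO = Σα_j = 12 for every i; G^SO = 60.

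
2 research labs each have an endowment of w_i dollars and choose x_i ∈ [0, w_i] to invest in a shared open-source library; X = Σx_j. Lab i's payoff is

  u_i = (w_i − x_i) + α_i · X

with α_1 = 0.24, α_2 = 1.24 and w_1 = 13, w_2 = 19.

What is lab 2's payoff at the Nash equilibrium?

∂u_i/∂x_i = α_i − 1, so lab i contributes w_i if α_i > 1, else 0.
α_i > 1 for i ∈ {2}; NE contributions (0, 19), X = 19.
u_2 = (19 − 19) + 1.24·19 = 23.56.

23.56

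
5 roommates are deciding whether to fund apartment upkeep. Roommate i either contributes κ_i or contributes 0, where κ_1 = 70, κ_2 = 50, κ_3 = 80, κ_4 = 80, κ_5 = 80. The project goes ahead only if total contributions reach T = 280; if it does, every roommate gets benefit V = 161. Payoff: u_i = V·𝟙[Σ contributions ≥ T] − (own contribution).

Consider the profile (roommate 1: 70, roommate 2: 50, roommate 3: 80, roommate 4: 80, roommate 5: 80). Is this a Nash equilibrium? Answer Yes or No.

No

Total = 360 ≥ 280: provided.
Roommate 1 (pledges 70, payoff 91): dropping to 0 → total 290, payoff 161. Profitable deviation.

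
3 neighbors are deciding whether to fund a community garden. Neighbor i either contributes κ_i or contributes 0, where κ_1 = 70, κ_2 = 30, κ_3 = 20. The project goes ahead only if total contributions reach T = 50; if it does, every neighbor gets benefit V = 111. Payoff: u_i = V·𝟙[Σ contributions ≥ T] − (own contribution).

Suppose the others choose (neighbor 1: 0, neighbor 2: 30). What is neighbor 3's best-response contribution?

20

Others' total = 30. Contributing 20 brings total to 50 ≥ 50: gain V − κ_3 = 91.
Best response: 20.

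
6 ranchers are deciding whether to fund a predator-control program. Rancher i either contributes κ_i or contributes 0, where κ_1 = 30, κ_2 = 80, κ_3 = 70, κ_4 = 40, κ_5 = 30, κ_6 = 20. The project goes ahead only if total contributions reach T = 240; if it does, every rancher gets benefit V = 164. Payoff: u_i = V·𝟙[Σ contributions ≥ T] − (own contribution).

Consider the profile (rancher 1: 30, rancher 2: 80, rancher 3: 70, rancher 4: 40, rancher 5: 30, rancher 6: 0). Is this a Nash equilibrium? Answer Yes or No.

Total = 250 ≥ 240: provided.
Rancher 1 (pledges 30, payoff 134): dropping to 0 → total 220, payoff 0. No gain.
Rancher 2 (pledges 80, payoff 84): dropping to 0 → total 170, payoff 0. No gain.
Rancher 3 (pledges 70, payoff 94): dropping to 0 → total 180, payoff 0. No gain.
Rancher 4 (pledges 40, payoff 124): dropping to 0 → total 210, payoff 0. No gain.
Rancher 5 (pledges 30, payoff 134): dropping to 0 → total 220, payoff 0. No gain.
Rancher 6 (pledges 0, payoff 164): pledging 20 → total 270, payoff 144. No gain.

Yes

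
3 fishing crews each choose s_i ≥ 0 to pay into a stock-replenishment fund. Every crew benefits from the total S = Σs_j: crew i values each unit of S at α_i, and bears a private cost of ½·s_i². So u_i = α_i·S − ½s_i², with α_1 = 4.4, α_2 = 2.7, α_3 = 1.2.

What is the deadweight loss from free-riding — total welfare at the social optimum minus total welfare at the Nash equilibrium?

48.49

Crew i's FOC: ∂u_i/∂s_i = α_i − s_i = 0, so s_i* = α_i.
NE contributions = (4.4, 2.7, 1.2); S = 8.3.
W^NE = (Σα)·S − ½Σα_i² = 8.3² − ½·28.09 = 54.845.
Planner sets s_i = Σα_j = 8.3 for every i, so S^SO = 3·8.3 = 24.9.
W^SO = (Σα)·S^SO − ½·3·(Σα)² = (3/2)·8.3² = 103.335.
Deadweight loss = W^SO − W^NE = 48.49.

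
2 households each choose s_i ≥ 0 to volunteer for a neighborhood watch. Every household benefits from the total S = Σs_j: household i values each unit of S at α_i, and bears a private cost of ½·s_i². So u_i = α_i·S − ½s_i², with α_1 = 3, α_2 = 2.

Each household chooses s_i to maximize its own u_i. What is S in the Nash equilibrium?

Household i's FOC: ∂u_i/∂s_i = α_i − s_i = 0, so s_i* = α_i.
NE contributions = (3, 2); S = 5.

5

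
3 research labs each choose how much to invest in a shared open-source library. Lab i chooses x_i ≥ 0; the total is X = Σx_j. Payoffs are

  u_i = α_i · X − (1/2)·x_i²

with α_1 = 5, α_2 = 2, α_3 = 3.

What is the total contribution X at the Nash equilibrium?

Lab i's FOC: ∂u_i/∂x_i = α_i − x_i = 0, so x_i* = α_i.
NE contributions = (5, 2, 3); X = 10.

10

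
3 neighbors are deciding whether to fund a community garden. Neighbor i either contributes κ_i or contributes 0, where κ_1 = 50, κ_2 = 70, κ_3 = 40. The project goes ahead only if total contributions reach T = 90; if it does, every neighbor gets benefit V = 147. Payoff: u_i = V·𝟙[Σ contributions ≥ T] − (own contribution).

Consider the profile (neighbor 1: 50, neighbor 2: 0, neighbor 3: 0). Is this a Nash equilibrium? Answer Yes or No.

Total = 50 < 90: not provided.
Neighbor 1 (pledges 50, payoff -50): dropping to 0 → total 0, payoff 0. Profitable deviation.

No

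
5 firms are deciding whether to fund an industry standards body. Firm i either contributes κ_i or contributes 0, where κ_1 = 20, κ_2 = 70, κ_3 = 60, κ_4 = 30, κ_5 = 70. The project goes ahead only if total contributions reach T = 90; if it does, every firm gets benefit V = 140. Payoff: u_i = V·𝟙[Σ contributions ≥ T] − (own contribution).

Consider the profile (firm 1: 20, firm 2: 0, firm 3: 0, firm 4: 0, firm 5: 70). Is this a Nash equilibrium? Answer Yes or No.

Yes

Total = 90 ≥ 90: provided.
Firm 1 (pledges 20, payoff 120): dropping to 0 → total 70, payoff 0. No gain.
Firm 2 (pledges 0, payoff 140): pledging 70 → total 160, payoff 70. No gain.
Firm 3 (pledges 0, payoff 140): pledging 60 → total 150, payoff 80. No gain.
Firm 4 (pledges 0, payoff 140): pledging 30 → total 120, payoff 110. No gain.
Firm 5 (pledges 70, payoff 70): dropping to 0 → total 20, payoff 0. No gain.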